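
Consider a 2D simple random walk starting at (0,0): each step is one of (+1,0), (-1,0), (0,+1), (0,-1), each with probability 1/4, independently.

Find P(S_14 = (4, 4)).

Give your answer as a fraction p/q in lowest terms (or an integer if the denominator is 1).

Let h be the number of horizontal steps (so 14-h are vertical). To end at (4,4) need (h+4)/2 right-steps and ((14-h)+4)/2 up-steps.
Sum over h with 4 ≤ h ≤ 10, h ≡ 0 (mod 2), 14-h ≡ 0 (mod 2):
h=4: C(14,4)·C(4,4)·C(10,7) = 1001·1·120 = 120120
h=6: C(14,6)·C(6,5)·C(8,6) = 3003·6·28 = 504504
h=8: C(14,8)·C(8,6)·C(6,5) = 3003·28·6 = 504504
h=10: C(14,10)·C(10,7)·C(4,4) = 1001·120·1 = 120120
Total favorable: 1249248
Total paths: 4^14 = 268435456
P = 1249248/268435456 = 39039/8388608

Answer: 39039/8388608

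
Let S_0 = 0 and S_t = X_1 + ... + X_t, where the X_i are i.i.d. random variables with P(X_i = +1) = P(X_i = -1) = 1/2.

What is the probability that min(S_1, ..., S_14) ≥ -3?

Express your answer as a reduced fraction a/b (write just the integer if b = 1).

Let f(t,s) = #length-t paths at position s with S_1..S_t all ≥ -3.
f(t,s) = f(t-1,s-1) + f(t-1,s+1) for s ≥ -3; f(t,s) = 0 for s < -3.
t=0: f(0,0)=1
t=1: f(1,-1)=1 f(1,1)=1
t=2: f(2,-2)=1 f(2,0)=2 f(2,2)=1
t=3: f(3,-3)=1 f(3,-1)=3 f(3,1)=3 f(3,3)=1
t=4: f(4,-2)=4 f(4,0)=6 f(4,2)=4 f(4,4)=1
t=5: f(5,-3)=4 f(5,-1)=10 f(5,1)=10 f(5,3)=5 f(5,5)=1
t=6: f(6,-2)=14 f(6,0)=20 f(6,2)=15 f(6,4)=6 f(6,6)=1
t=7: f(7,-3)=14 f(7,-1)=34 f(7,1)=35 f(7,3)=21 f(7,5)=7 f(7,7)=1
t=8: f(8,-2)=48 f(8,0)=69 f(8,2)=56 f(8,4)=28 f(8,6)=8 f(8,8)=1
t=9: f(9,-3)=48 f(9,-1)=117 f(9,1)=125 f(9,3)=84 f(9,5)=36 f(9,7)=9 f(9,9)=1
t=10: f(10,-2)=165 f(10,0)=242 f(10,2)=209 f(10,4)=120 f(10,6)=45 f(10,8)=10 f(10,10)=1
t=11: f(11,-3)=165 f(11,-1)=407 f(11,1)=451 f(11,3)=329 f(11,5)=165 f(11,7)=55 f(11,9)=11 f(11,11)=1
t=12: f(12,-2)=572 f(12,0)=858 f(12,2)=780 f(12,4)=494 f(12,6)=220 f(12,8)=66 f(12,10)=12 f(12,12)=1
t=13: f(13,-3)=572 f(13,-1)=1430 f(13,1)=1638 f(13,3)=1274 f(13,5)=714 f(13,7)=286 f(13,9)=78 f(13,11)=13 f(13,13)=1
t=14: f(14,-2)=2002 f(14,0)=3068 f(14,2)=2912 f(14,4)=1988 f(14,6)=1000 f(14,8)=364 f(14,10)=91 f(14,12)=14 f(14,14)=1
Σ_s f(14,s) = 11440
P = 11440/16384 = 715/1024

Answer: 715/1024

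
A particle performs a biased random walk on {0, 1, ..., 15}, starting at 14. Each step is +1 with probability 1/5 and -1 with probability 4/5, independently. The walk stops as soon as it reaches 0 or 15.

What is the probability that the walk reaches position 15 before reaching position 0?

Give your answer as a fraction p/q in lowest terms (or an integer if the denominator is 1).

Answer: 89478485/357913941

Derivation:
Biased walk: p = 1/5, q = 4/5, r = q/p = 4
Gambler's ruin: P(hit 15 before 0 | start at 14) = (1 - r^a)/(1 - r^N)
r^14 = 268435456; r^15 = 1073741824
P = (1 - 268435456) / (1 - 1073741824) = -268435455 / -1073741823 = 89478485/357913941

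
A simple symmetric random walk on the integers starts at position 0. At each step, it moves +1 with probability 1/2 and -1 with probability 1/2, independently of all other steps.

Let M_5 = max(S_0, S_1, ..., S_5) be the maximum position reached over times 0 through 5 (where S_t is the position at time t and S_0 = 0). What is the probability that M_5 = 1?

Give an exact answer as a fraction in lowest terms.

Answer: 5/16

Derivation:
Let M_5 = max(S_0,...,S_5). Use the reflection principle: for j ≥ 1, #{paths with M_5 ≥ j} = #{S_5 ≥ j} + #{S_5 ≥ j+1}.
By reflection, #{M_5 ≥ 1} = #{S_5 ≥ 1} + #{S_5 ≥ 2} = 16 + 6 = 22.
#{M_5 ≥ 2} = #{S_5 ≥ 2} + #{S_5 ≥ 3} = 6 + 6 = 12.
#{M_5 = 1} = 22 - 12 = 10.
P(M_5 = 1) = 10/32 = 5/16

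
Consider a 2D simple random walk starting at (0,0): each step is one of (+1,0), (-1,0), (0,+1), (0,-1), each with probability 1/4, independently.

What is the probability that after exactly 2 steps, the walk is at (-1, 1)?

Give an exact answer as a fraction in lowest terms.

Let h be the number of horizontal steps (so 2-h are vertical). To end at (-1,1) need (h-1)/2 right-steps and ((2-h)+1)/2 up-steps.
Sum over h with 1 ≤ h ≤ 1, h ≡ 1 (mod 2), 2-h ≡ 1 (mod 2):
h=1: C(2,1)·C(1,0)·C(1,1) = 2·1·1 = 2
Total favorable: 2
Total paths: 4^2 = 16
P = 2/16 = 1/8

Answer: 1/8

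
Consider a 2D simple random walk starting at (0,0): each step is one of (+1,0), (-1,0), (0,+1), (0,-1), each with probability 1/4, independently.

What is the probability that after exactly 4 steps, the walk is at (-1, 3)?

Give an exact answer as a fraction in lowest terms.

Answer: 1/64

Derivation:
Let h be the number of horizontal steps (so 4-h are vertical). To end at (-1,3) need (h-1)/2 right-steps and ((4-h)+3)/2 up-steps.
Sum over h with 1 ≤ h ≤ 1, h ≡ 1 (mod 2), 4-h ≡ 1 (mod 2):
h=1: C(4,1)·C(1,0)·C(3,3) = 4·1·1 = 4
Total favorable: 4
Total paths: 4^4 = 256
P = 4/256 = 1/64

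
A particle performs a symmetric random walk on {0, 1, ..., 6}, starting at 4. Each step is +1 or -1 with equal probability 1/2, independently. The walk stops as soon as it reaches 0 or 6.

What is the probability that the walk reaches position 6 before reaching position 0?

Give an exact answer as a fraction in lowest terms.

Answer: 2/3

Derivation:
Symmetric walk (p = 1/2): the harmonic-function argument gives P(hit 6 before 0 | start at 4) = a/N.
P = 4/6 = 2/3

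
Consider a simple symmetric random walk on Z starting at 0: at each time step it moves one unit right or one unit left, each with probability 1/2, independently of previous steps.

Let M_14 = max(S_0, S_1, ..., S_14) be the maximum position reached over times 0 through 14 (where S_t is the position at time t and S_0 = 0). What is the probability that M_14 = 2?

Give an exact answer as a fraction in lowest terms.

Answer: 3003/16384

Derivation:
Let M_14 = max(S_0,...,S_14). Use the reflection principle: for j ≥ 1, #{paths with M_14 ≥ j} = #{S_14 ≥ j} + #{S_14 ≥ j+1}.
By reflection, #{M_14 ≥ 2} = #{S_14 ≥ 2} + #{S_14 ≥ 3} = 6476 + 3473 = 9949.
#{M_14 ≥ 3} = #{S_14 ≥ 3} + #{S_14 ≥ 4} = 3473 + 3473 = 6946.
#{M_14 = 2} = 9949 - 6946 = 3003.
P(M_14 = 2) = 3003/16384 = 3003/16384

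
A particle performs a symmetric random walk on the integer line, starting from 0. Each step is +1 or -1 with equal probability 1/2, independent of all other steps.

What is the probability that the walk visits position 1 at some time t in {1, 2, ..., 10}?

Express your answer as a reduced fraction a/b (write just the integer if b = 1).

Count via complement. Let g(t,s) = #length-t paths at position s with S_1..S_t all ≠ 1.
g(t,s) = g(t-1,s-1) + g(t-1,s+1) for s ≠ 1; g(t,1) = 0.
t=0: g(0,0)=1
t=1: g(1,-1)=1
t=2: g(2,-2)=1 g(2,0)=1
t=3: g(3,-3)=1 g(3,-1)=2
t=4: g(4,-4)=1 g(4,-2)=3 g(4,0)=2
t=5: g(5,-5)=1 g(5,-3)=4 g(5,-1)=5
t=6: g(6,-6)=1 g(6,-4)=5 g(6,-2)=9 g(6,0)=5
t=7: g(7,-7)=1 g(7,-5)=6 g(7,-3)=14 g(7,-1)=14
t=8: g(8,-8)=1 g(8,-6)=7 g(8,-4)=20 g(8,-2)=28 g(8,0)=14
t=9: g(9,-9)=1 g(9,-7)=8 g(9,-5)=27 g(9,-3)=48 g(9,-1)=42
t=10: g(10,-10)=1 g(10,-8)=9 g(10,-6)=35 g(10,-4)=75 g(10,-2)=90 g(10,0)=42
Paths never hitting 1: Σ_s g(10,s) = 252
Paths hitting 1: 2^10 - 252 = 772
P = 772/1024 = 193/256

Answer: 193/256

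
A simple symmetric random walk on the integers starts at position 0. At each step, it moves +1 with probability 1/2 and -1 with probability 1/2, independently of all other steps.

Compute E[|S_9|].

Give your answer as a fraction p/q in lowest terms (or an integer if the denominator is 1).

S_9 takes values m ≡ 1 (mod 2) with |m| ≤ 9; P(S_9=m) = C(9,(9+m)/2)/2^9.
Total paths: 2^9 = 512
Distribution: P(S=-9)=1/512, P(S=-7)=9/512, P(S=-5)=36/512, P(S=-3)=84/512, P(S=-1)=126/512, P(S=1)=126/512, P(S=3)=84/512, P(S=5)=36/512, P(S=7)=9/512, P(S=9)=1/512
E[|S_9|] = Σ_m |m|·P(S_9=m) = 1260/512 = 315/128

Answer: 315/128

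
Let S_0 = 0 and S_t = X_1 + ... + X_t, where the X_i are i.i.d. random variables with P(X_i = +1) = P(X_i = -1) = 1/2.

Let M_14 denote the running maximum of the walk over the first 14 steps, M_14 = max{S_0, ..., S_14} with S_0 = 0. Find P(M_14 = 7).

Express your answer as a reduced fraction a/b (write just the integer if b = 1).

Let M_14 = max(S_0,...,S_14). Use the reflection principle: for j ≥ 1, #{paths with M_14 ≥ j} = #{S_14 ≥ j} + #{S_14 ≥ j+1}.
By reflection, #{M_14 ≥ 7} = #{S_14 ≥ 7} + #{S_14 ≥ 8} = 470 + 470 = 940.
#{M_14 ≥ 8} = #{S_14 ≥ 8} + #{S_14 ≥ 9} = 470 + 106 = 576.
#{M_14 = 7} = 940 - 576 = 364.
P(M_14 = 7) = 364/16384 = 91/4096

Answer: 91/4096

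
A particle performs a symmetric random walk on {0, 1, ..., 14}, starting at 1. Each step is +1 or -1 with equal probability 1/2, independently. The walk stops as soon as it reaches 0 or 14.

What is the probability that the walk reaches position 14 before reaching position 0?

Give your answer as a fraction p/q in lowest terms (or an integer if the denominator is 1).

Answer: 1/14

Derivation:
Symmetric walk (p = 1/2): the harmonic-function argument gives P(hit 14 before 0 | start at 1) = a/N.
P = 1/14 = 1/14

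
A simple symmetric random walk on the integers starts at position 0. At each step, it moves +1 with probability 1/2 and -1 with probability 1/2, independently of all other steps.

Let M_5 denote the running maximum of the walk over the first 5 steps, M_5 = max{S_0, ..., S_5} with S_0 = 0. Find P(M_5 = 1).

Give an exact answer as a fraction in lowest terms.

Let M_5 = max(S_0,...,S_5). Use the reflection principle: for j ≥ 1, #{paths with M_5 ≥ j} = #{S_5 ≥ j} + #{S_5 ≥ j+1}.
By reflection, #{M_5 ≥ 1} = #{S_5 ≥ 1} + #{S_5 ≥ 2} = 16 + 6 = 22.
#{M_5 ≥ 2} = #{S_5 ≥ 2} + #{S_5 ≥ 3} = 6 + 6 = 12.
#{M_5 = 1} = 22 - 12 = 10.
P(M_5 = 1) = 10/32 = 5/16

Answer: 5/16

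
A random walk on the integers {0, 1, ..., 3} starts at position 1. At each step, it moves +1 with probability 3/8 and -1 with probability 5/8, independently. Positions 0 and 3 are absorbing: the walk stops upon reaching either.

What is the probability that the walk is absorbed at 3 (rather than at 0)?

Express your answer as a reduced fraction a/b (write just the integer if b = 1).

Biased walk: p = 3/8, q = 5/8, r = q/p = 5/3
Gambler's ruin: P(hit 3 before 0 | start at 1) = (1 - r^a)/(1 - r^N)
r^1 = 5/3; r^3 = 125/27
P = (1 - 5/3) / (1 - 125/27) = -2/3 / -98/27 = 9/49

Answer: 9/49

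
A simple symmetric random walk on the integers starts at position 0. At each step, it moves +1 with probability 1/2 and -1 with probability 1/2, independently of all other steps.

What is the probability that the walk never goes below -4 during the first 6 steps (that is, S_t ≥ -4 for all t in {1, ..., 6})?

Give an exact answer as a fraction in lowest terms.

Let f(t,s) = #length-t paths at position s with S_1..S_t all ≥ -4.
f(t,s) = f(t-1,s-1) + f(t-1,s+1) for s ≥ -4; f(t,s) = 0 for s < -4.
t=0: f(0,0)=1
t=1: f(1,-1)=1 f(1,1)=1
t=2: f(2,-2)=1 f(2,0)=2 f(2,2)=1
t=3: f(3,-3)=1 f(3,-1)=3 f(3,1)=3 f(3,3)=1
t=4: f(4,-4)=1 f(4,-2)=4 f(4,0)=6 f(4,2)=4 f(4,4)=1
t=5: f(5,-3)=5 f(5,-1)=10 f(5,1)=10 f(5,3)=5 f(5,5)=1
t=6: f(6,-4)=5 f(6,-2)=15 f(6,0)=20 f(6,2)=15 f(6,4)=6 f(6,6)=1
Σ_s f(6,s) = 62
P = 62/64 = 31/32

Answer: 31/32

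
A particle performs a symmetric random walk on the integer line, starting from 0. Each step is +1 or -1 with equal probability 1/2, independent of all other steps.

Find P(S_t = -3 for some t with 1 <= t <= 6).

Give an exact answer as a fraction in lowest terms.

Answer: 7/32

Derivation:
Count via complement. Let g(t,s) = #length-t paths at position s with S_1..S_t all ≠ -3.
g(t,s) = g(t-1,s-1) + g(t-1,s+1) for s ≠ -3; g(t,-3) = 0.
t=0: g(0,0)=1
t=1: g(1,-1)=1 g(1,1)=1
t=2: g(2,-2)=1 g(2,0)=2 g(2,2)=1
t=3: g(3,-1)=3 g(3,1)=3 g(3,3)=1
t=4: g(4,-2)=3 g(4,0)=6 g(4,2)=4 g(4,4)=1
t=5: g(5,-1)=9 g(5,1)=10 g(5,3)=5 g(5,5)=1
t=6: g(6,-2)=9 g(6,0)=19 g(6,2)=15 g(6,4)=6 g(6,6)=1
Paths never hitting -3: Σ_s g(6,s) = 50
Paths hitting -3: 2^6 - 50 = 14
P = 14/64 = 7/32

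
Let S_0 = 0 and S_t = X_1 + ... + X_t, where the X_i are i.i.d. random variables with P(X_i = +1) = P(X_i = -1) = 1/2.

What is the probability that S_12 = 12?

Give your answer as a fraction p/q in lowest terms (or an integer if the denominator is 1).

To reach position 12 after 12 steps: need 12 steps of +1 and 0 of -1.
Favorable paths: C(12,12) = 1
Total paths: 2^12 = 4096
P = 1/4096 = 1/4096

Answer: 1/4096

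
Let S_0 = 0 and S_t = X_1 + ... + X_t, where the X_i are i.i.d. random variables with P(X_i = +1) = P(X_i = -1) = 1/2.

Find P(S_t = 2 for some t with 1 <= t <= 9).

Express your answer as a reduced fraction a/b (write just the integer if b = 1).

Answer: 65/128

Derivation:
Count via complement. Let g(t,s) = #length-t paths at position s with S_1..S_t all ≠ 2.
g(t,s) = g(t-1,s-1) + g(t-1,s+1) for s ≠ 2; g(t,2) = 0.
t=0: g(0,0)=1
t=1: g(1,-1)=1 g(1,1)=1
t=2: g(2,-2)=1 g(2,0)=2
t=3: g(3,-3)=1 g(3,-1)=3 g(3,1)=2
t=4: g(4,-4)=1 g(4,-2)=4 g(4,0)=5
t=5: g(5,-5)=1 g(5,-3)=5 g(5,-1)=9 g(5,1)=5
t=6: g(6,-6)=1 g(6,-4)=6 g(6,-2)=14 g(6,0)=14
t=7: g(7,-7)=1 g(7,-5)=7 g(7,-3)=20 g(7,-1)=28 g(7,1)=14
t=8: g(8,-8)=1 g(8,-6)=8 g(8,-4)=27 g(8,-2)=48 g(8,0)=42
t=9: g(9,-9)=1 g(9,-7)=9 g(9,-5)=35 g(9,-3)=75 g(9,-1)=90 g(9,1)=42
Paths never hitting 2: Σ_s g(9,s) = 252
Paths hitting 2: 2^9 - 252 = 260
P = 260/512 = 65/128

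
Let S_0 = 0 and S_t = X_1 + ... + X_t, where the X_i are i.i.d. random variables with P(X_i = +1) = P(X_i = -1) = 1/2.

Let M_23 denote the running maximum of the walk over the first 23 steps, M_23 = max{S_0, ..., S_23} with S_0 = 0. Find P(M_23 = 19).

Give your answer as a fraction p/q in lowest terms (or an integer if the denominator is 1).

Let M_23 = max(S_0,...,S_23). Use the reflection principle: for j ≥ 1, #{paths with M_23 ≥ j} = #{S_23 ≥ j} + #{S_23 ≥ j+1}.
By reflection, #{M_23 ≥ 19} = #{S_23 ≥ 19} + #{S_23 ≥ 20} = 277 + 24 = 301.
#{M_23 ≥ 20} = #{S_23 ≥ 20} + #{S_23 ≥ 21} = 24 + 24 = 48.
#{M_23 = 19} = 301 - 48 = 253.
P(M_23 = 19) = 253/8388608 = 253/8388608

Answer: 253/8388608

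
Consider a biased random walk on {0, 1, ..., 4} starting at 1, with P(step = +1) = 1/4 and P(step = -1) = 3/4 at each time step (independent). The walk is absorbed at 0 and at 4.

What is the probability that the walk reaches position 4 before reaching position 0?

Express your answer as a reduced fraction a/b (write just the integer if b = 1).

Biased walk: p = 1/4, q = 3/4, r = q/p = 3
Gambler's ruin: P(hit 4 before 0 | start at 1) = (1 - r^a)/(1 - r^N)
r^1 = 3; r^4 = 81
P = (1 - 3) / (1 - 81) = -2 / -80 = 1/40

Answer: 1/40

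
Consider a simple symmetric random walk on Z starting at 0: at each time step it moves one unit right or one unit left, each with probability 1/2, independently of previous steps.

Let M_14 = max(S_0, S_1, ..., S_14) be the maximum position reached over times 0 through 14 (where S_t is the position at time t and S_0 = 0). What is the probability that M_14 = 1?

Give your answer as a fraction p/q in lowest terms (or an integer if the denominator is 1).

Let M_14 = max(S_0,...,S_14). Use the reflection principle: for j ≥ 1, #{paths with M_14 ≥ j} = #{S_14 ≥ j} + #{S_14 ≥ j+1}.
By reflection, #{M_14 ≥ 1} = #{S_14 ≥ 1} + #{S_14 ≥ 2} = 6476 + 6476 = 12952.
#{M_14 ≥ 2} = #{S_14 ≥ 2} + #{S_14 ≥ 3} = 6476 + 3473 = 9949.
#{M_14 = 1} = 12952 - 9949 = 3003.
P(M_14 = 1) = 3003/16384 = 3003/16384

Answer: 3003/16384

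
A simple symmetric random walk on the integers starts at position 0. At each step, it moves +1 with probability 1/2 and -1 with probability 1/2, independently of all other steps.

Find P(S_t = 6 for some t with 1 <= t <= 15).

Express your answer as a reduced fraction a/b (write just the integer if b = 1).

Answer: 1941/16384

Derivation:
Count via complement. Let g(t,s) = #length-t paths at position s with S_1..S_t all ≠ 6.
g(t,s) = g(t-1,s-1) + g(t-1,s+1) for s ≠ 6; g(t,6) = 0.
t=0: g(0,0)=1
t=1: g(1,-1)=1 g(1,1)=1
t=2: g(2,-2)=1 g(2,0)=2 g(2,2)=1
t=3: g(3,-3)=1 g(3,-1)=3 g(3,1)=3 g(3,3)=1
t=4: g(4,-4)=1 g(4,-2)=4 g(4,0)=6 g(4,2)=4 g(4,4)=1
t=5: g(5,-5)=1 g(5,-3)=5 g(5,-1)=10 g(5,1)=10 g(5,3)=5 g(5,5)=1
t=6: g(6,-6)=1 g(6,-4)=6 g(6,-2)=15 g(6,0)=20 g(6,2)=15 g(6,4)=6
t=7: g(7,-7)=1 g(7,-5)=7 g(7,-3)=21 g(7,-1)=35 g(7,1)=35 g(7,3)=21 g(7,5)=6
t=8: g(8,-8)=1 g(8,-6)=8 g(8,-4)=28 g(8,-2)=56 g(8,0)=70 g(8,2)=56 g(8,4)=27
t=9: g(9,-9)=1 g(9,-7)=9 g(9,-5)=36 g(9,-3)=84 g(9,-1)=126 g(9,1)=126 g(9,3)=83 g(9,5)=27
t=10: g(10,-10)=1 g(10,-8)=10 g(10,-6)=45 g(10,-4)=120 g(10,-2)=210 g(10,0)=252 g(10,2)=209 g(10,4)=110
t=11: g(11,-11)=1 g(11,-9)=11 g(11,-7)=55 g(11,-5)=165 g(11,-3)=330 g(11,-1)=462 g(11,1)=461 g(11,3)=319 g(11,5)=110
t=12: g(12,-12)=1 g(12,-10)=12 g(12,-8)=66 g(12,-6)=220 g(12,-4)=495 g(12,-2)=792 g(12,0)=923 g(12,2)=780 g(12,4)=429
t=13: g(13,-13)=1 g(13,-11)=13 g(13,-9)=78 g(13,-7)=286 g(13,-5)=715 g(13,-3)=1287 g(13,-1)=1715 g(13,1)=1703 g(13,3)=1209 g(13,5)=429
t=14: g(14,-14)=1 g(14,-12)=14 g(14,-10)=91 g(14,-8)=364 g(14,-6)=1001 g(14,-4)=2002 g(14,-2)=3002 g(14,0)=3418 g(14,2)=2912 g(14,4)=1638
t=15: g(15,-15)=1 g(15,-13)=15 g(15,-11)=105 g(15,-9)=455 g(15,-7)=1365 g(15,-5)=3003 g(15,-3)=5004 g(15,-1)=6420 g(15,1)=6330 g(15,3)=4550 g(15,5)=1638
Paths never hitting 6: Σ_s g(15,s) = 28886
Paths hitting 6: 2^15 - 28886 = 3882
P = 3882/32768 = 1941/16384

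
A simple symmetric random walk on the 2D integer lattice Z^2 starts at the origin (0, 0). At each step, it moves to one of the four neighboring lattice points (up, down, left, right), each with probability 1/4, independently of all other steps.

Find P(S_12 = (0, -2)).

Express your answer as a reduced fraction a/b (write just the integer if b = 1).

Let h be the number of horizontal steps (so 12-h are vertical). To end at (0,-2) need (h+0)/2 right-steps and ((12-h)-2)/2 up-steps.
Sum over h with 0 ≤ h ≤ 10, h ≡ 0 (mod 2), 12-h ≡ 0 (mod 2):
h=0: C(12,0)·C(0,0)·C(12,5) = 1·1·792 = 792
h=2: C(12,2)·C(2,1)·C(10,4) = 66·2·210 = 27720
h=4: C(12,4)·C(4,2)·C(8,3) = 495·6·56 = 166320
h=6: C(12,6)·C(6,3)·C(6,2) = 924·20·15 = 277200
h=8: C(12,8)·C(8,4)·C(4,1) = 495·70·4 = 138600
h=10: C(12,10)·C(10,5)·C(2,0) = 66·252·1 = 16632
Total favorable: 627264
Total paths: 4^12 = 16777216
P = 627264/16777216 = 9801/262144

Answer: 9801/262144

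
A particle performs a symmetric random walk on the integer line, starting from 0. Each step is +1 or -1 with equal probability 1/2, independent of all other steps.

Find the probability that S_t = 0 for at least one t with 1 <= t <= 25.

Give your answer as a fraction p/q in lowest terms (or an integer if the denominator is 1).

Count via complement. Let g(t,s) = #length-t paths at position s with S_1..S_t all ≠ 0.
g(t,s) = g(t-1,s-1) + g(t-1,s+1) for s ≠ 0; g(t,0) = 0.
t=0: g(0,0)=1
t=1: g(1,-1)=1 g(1,1)=1
t=2: g(2,-2)=1 g(2,2)=1
t=3: g(3,-3)=1 g(3,-1)=1 g(3,1)=1 g(3,3)=1
t=4: g(4,-4)=1 g(4,-2)=2 g(4,2)=2 g(4,4)=1
t=5: g(5,-5)=1 g(5,-3)=3 g(5,-1)=2 g(5,1)=2 g(5,3)=3 g(5,5)=1
t=6: g(6,-6)=1 g(6,-4)=4 g(6,-2)=5 g(6,2)=5 g(6,4)=4 g(6,6)=1
t=7: g(7,-7)=1 g(7,-5)=5 g(7,-3)=9 g(7,-1)=5 g(7,1)=5 g(7,3)=9 g(7,5)=5 g(7,7)=1
t=8: g(8,-8)=1 g(8,-6)=6 g(8,-4)=14 g(8,-2)=14 g(8,2)=14 g(8,4)=14 g(8,6)=6 g(8,8)=1
t=9: g(9,-9)=1 g(9,-7)=7 g(9,-5)=20 g(9,-3)=28 g(9,-1)=14 g(9,1)=14 g(9,3)=28 g(9,5)=20 g(9,7)=7 g(9,9)=1
t=10: g(10,-10)=1 g(10,-8)=8 g(10,-6)=27 g(10,-4)=48 g(10,-2)=42 g(10,2)=42 g(10,4)=48 g(10,6)=27 g(10,8)=8 g(10,10)=1
t=11: g(11,-11)=1 g(11,-9)=9 g(11,-7)=35 g(11,-5)=75 g(11,-3)=90 g(11,-1)=42 g(11,1)=42 g(11,3)=90 g(11,5)=75 g(11,7)=35 g(11,9)=9 g(11,11)=1
t=12: g(12,-12)=1 g(12,-10)=10 g(12,-8)=44 g(12,-6)=110 g(12,-4)=165 g(12,-2)=132 g(12,2)=132 g(12,4)=165 g(12,6)=110 g(12,8)=44 g(12,10)=10 g(12,12)=1
t=13: g(13,-13)=1 g(13,-11)=11 g(13,-9)=54 g(13,-7)=154 g(13,-5)=275 g(13,-3)=297 g(13,-1)=132 g(13,1)=132 g(13,3)=297 g(13,5)=275 g(13,7)=154 g(13,9)=54 g(13,11)=11 g(13,13)=1
t=14: g(14,-14)=1 g(14,-12)=12 g(14,-10)=65 g(14,-8)=208 g(14,-6)=429 g(14,-4)=572 g(14,-2)=429 g(14,2)=429 g(14,4)=572 g(14,6)=429 g(14,8)=208 g(14,10)=65 g(14,12)=12 g(14,14)=1
t=15: g(15,-15)=1 g(15,-13)=13 g(15,-11)=77 g(15,-9)=273 g(15,-7)=637 g(15,-5)=1001 g(15,-3)=1001 g(15,-1)=429 g(15,1)=429 g(15,3)=1001 g(15,5)=1001 g(15,7)=637 g(15,9)=273 g(15,11)=77 g(15,13)=13 g(15,15)=1
t=16: g(16,-16)=1 g(16,-14)=14 g(16,-12)=90 g(16,-10)=350 g(16,-8)=910 g(16,-6)=1638 g(16,-4)=2002 g(16,-2)=1430 g(16,2)=1430 g(16,4)=2002 g(16,6)=1638 g(16,8)=910 g(16,10)=350 g(16,12)=90 g(16,14)=14 g(16,16)=1
t=17: g(17,-17)=1 g(17,-15)=15 g(17,-13)=104 g(17,-11)=440 g(17,-9)=1260 g(17,-7)=2548 g(17,-5)=3640 g(17,-3)=3432 g(17,-1)=1430 g(17,1)=1430 g(17,3)=3432 g(17,5)=3640 g(17,7)=2548 g(17,9)=1260 g(17,11)=440 g(17,13)=104 g(17,15)=15 g(17,17)=1
t=18: g(18,-18)=1 g(18,-16)=16 g(18,-14)=119 g(18,-12)=544 g(18,-10)=1700 g(18,-8)=3808 g(18,-6)=6188 g(18,-4)=7072 g(18,-2)=4862 g(18,2)=4862 g(18,4)=7072 g(18,6)=6188 g(18,8)=3808 g(18,10)=1700 g(18,12)=544 g(18,14)=119 g(18,16)=16 g(18,18)=1
t=19: g(19,-19)=1 g(19,-17)=17 g(19,-15)=135 g(19,-13)=663 g(19,-11)=2244 g(19,-9)=5508 g(19,-7)=9996 g(19,-5)=13260 g(19,-3)=11934 g(19,-1)=4862 g(19,1)=4862 g(19,3)=11934 g(19,5)=13260 g(19,7)=9996 g(19,9)=5508 g(19,11)=2244 g(19,13)=663 g(19,15)=135 g(19,17)=17 g(19,19)=1
t=20: g(20,-20)=1 g(20,-18)=18 g(20,-16)=152 g(20,-14)=798 g(20,-12)=2907 g(20,-10)=7752 g(20,-8)=15504 g(20,-6)=23256 g(20,-4)=25194 g(20,-2)=16796 g(20,2)=16796 g(20,4)=25194 g(20,6)=23256 g(20,8)=15504 g(20,10)=7752 g(20,12)=2907 g(20,14)=798 g(20,16)=152 g(20,18)=18 g(20,20)=1
t=21: g(21,-21)=1 g(21,-19)=19 g(21,-17)=170 g(21,-15)=950 g(21,-13)=3705 g(21,-11)=10659 g(21,-9)=23256 g(21,-7)=38760 g(21,-5)=48450 g(21,-3)=41990 g(21,-1)=16796 g(21,1)=16796 g(21,3)=41990 g(21,5)=48450 g(21,7)=38760 g(21,9)=23256 g(21,11)=10659 g(21,13)=3705 g(21,15)=950 g(21,17)=170 g(21,19)=19 g(21,21)=1
t=22: g(22,-22)=1 g(22,-20)=20 g(22,-18)=189 g(22,-16)=1120 g(22,-14)=4655 g(22,-12)=14364 g(22,-10)=33915 g(22,-8)=62016 g(22,-6)=87210 g(22,-4)=90440 g(22,-2)=58786 g(22,2)=58786 g(22,4)=90440 g(22,6)=87210 g(22,8)=62016 g(22,10)=33915 g(22,12)=14364 g(22,14)=4655 g(22,16)=1120 g(22,18)=189 g(22,20)=20 g(22,22)=1
t=23: g(23,-23)=1 g(23,-21)=21 g(23,-19)=209 g(23,-17)=1309 g(23,-15)=5775 g(23,-13)=19019 g(23,-11)=48279 g(23,-9)=95931 g(23,-7)=149226 g(23,-5)=177650 g(23,-3)=149226 g(23,-1)=58786 g(23,1)=58786 g(23,3)=149226 g(23,5)=177650 g(23,7)=149226 g(23,9)=95931 g(23,11)=48279 g(23,13)=19019 g(23,15)=5775 g(23,17)=1309 g(23,19)=209 g(23,21)=21 g(23,23)=1
t=24: g(24,-24)=1 g(24,-22)=22 g(24,-20)=230 g(24,-18)=1518 g(24,-16)=7084 g(24,-14)=24794 g(24,-12)=67298 g(24,-10)=144210 g(24,-8)=245157 g(24,-6)=326876 g(24,-4)=326876 g(24,-2)=208012 g(24,2)=208012 g(24,4)=326876 g(24,6)=326876 g(24,8)=245157 g(24,10)=144210 g(24,12)=67298 g(24,14)=24794 g(24,16)=7084 g(24,18)=1518 g(24,20)=230 g(24,22)=22 g(24,24)=1
t=25: g(25,-25)=1 g(25,-23)=23 g(25,-21)=252 g(25,-19)=1748 g(25,-17)=8602 g(25,-15)=31878 g(25,-13)=92092 g(25,-11)=211508 g(25,-9)=389367 g(25,-7)=572033 g(25,-5)=653752 g(25,-3)=534888 g(25,-1)=208012 g(25,1)=208012 g(25,3)=534888 g(25,5)=653752 g(25,7)=572033 g(25,9)=389367 g(25,11)=211508 g(25,13)=92092 g(25,15)=31878 g(25,17)=8602 g(25,19)=1748 g(25,21)=252 g(25,23)=23 g(25,25)=1
Paths never hitting 0: Σ_s g(25,s) = 5408312
Paths hitting 0: 2^25 - 5408312 = 28146120
P = 28146120/33554432 = 3518265/4194304

Answer: 3518265/4194304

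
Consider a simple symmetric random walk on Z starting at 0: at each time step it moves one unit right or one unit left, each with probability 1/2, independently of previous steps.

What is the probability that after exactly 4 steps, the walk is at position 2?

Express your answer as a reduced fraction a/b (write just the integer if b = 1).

Answer: 1/4

Derivation:
To reach position 2 after 4 steps: need 3 steps of +1 and 1 of -1.
Favorable paths: C(4,3) = 4
Total paths: 2^4 = 16
P = 4/16 = 1/4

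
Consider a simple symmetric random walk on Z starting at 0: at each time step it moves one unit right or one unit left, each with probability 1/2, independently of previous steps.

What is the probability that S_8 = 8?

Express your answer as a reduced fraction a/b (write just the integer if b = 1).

Answer: 1/256

Derivation:
To reach position 8 after 8 steps: need 8 steps of +1 and 0 of -1.
Favorable paths: C(8,8) = 1
Total paths: 2^8 = 256
P = 1/256 = 1/256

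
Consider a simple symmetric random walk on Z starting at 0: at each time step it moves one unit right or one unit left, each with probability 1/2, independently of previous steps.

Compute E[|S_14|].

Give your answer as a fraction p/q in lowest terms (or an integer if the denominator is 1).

Answer: 3003/1024

Derivation:
S_14 takes values m ≡ 0 (mod 2) with |m| ≤ 14; P(S_14=m) = C(14,(14+m)/2)/2^14.
Total paths: 2^14 = 16384
Distribution: P(S=-14)=1/16384, P(S=-12)=14/16384, P(S=-10)=91/16384, P(S=-8)=364/16384, P(S=-6)=1001/16384, P(S=-4)=2002/16384, P(S=-2)=3003/16384, P(S=0)=3432/16384, P(S=2)=3003/16384, P(S=4)=2002/16384, P(S=6)=1001/16384, P(S=8)=364/16384, P(S=10)=91/16384, P(S=12)=14/16384, P(S=14)=1/16384
E[|S_14|] = Σ_m |m|·P(S_14=m) = 48048/16384 = 3003/1024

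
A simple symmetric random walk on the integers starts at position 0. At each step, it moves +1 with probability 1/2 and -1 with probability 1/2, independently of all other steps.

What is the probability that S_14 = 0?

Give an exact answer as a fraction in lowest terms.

To return to 0 after 14 steps: need exactly 7 steps of +1 and 7 of -1.
Favorable paths: C(14,7) = 3432
Total paths: 2^14 = 16384
P = 3432/16384 = 429/2048

Answer: 429/2048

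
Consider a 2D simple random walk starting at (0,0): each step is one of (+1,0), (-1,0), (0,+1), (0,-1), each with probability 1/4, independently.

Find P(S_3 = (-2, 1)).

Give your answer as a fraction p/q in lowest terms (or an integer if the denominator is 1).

Answer: 3/64

Derivation:
Let h be the number of horizontal steps (so 3-h are vertical). To end at (-2,1) need (h-2)/2 right-steps and ((3-h)+1)/2 up-steps.
Sum over h with 2 ≤ h ≤ 2, h ≡ 0 (mod 2), 3-h ≡ 1 (mod 2):
h=2: C(3,2)·C(2,0)·C(1,1) = 3·1·1 = 3
Total favorable: 3
Total paths: 4^3 = 64
P = 3/64 = 3/64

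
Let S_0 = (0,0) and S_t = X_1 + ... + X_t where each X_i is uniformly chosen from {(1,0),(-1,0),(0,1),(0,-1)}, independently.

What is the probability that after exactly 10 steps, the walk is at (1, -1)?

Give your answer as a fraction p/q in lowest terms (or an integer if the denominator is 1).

Let h be the number of horizontal steps (so 10-h are vertical). To end at (1,-1) need (h+1)/2 right-steps and ((10-h)-1)/2 up-steps.
Sum over h with 1 ≤ h ≤ 9, h ≡ 1 (mod 2), 10-h ≡ 1 (mod 2):
h=1: C(10,1)·C(1,1)·C(9,4) = 10·1·126 = 1260
h=3: C(10,3)·C(3,2)·C(7,3) = 120·3·35 = 12600
h=5: C(10,5)·C(5,3)·C(5,2) = 252·10·10 = 25200
h=7: C(10,7)·C(7,4)·C(3,1) = 120·35·3 = 12600
h=9: C(10,9)·C(9,5)·C(1,0) = 10·126·1 = 1260
Total favorable: 52920
Total paths: 4^10 = 1048576
P = 52920/1048576 = 6615/131072

Answer: 6615/131072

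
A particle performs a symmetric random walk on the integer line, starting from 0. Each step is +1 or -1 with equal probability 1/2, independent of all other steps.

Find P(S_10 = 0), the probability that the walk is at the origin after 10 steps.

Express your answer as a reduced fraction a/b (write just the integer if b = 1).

To return to 0 after 10 steps: need exactly 5 steps of +1 and 5 of -1.
Favorable paths: C(10,5) = 252
Total paths: 2^10 = 1024
P = 252/1024 = 63/256

Answer: 63/256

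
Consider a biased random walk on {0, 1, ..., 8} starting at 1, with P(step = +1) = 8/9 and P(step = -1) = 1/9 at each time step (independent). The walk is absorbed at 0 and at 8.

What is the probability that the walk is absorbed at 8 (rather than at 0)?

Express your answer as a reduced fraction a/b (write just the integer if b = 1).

Answer: 2097152/2396745

Derivation:
Biased walk: p = 8/9, q = 1/9, r = q/p = 1/8
Gambler's ruin: P(hit 8 before 0 | start at 1) = (1 - r^a)/(1 - r^N)
r^1 = 1/8; r^8 = 1/16777216
P = (1 - 1/8) / (1 - 1/16777216) = 7/8 / 16777215/16777216 = 2097152/2396745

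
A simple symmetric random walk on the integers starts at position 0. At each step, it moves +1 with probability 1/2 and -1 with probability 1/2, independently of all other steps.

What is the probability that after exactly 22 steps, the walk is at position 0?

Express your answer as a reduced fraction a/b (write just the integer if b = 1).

To return to 0 after 22 steps: need exactly 11 steps of +1 and 11 of -1.
Favorable paths: C(22,11) = 705432
Total paths: 2^22 = 4194304
P = 705432/4194304 = 88179/524288

Answer: 88179/524288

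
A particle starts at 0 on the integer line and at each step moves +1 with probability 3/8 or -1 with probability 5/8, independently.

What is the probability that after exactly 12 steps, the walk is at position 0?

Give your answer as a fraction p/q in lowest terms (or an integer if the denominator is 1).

To be at 0 after 12 steps: need exactly 6 steps of +1 and 6 of -1.
Number of such sequences: C(12,6) = 924
Each has probability (3/8)^6 · (5/8)^6 = 11390625/68719476736
P = 924 · 11390625/68719476736 = 2631234375/17179869184

Answer: 2631234375/17179869184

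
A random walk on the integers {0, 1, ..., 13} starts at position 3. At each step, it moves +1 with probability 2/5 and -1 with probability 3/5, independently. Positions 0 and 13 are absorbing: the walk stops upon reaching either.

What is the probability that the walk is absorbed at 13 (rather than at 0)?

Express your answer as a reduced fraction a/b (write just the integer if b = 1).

Answer: 19456/1586131

Derivation:
Biased walk: p = 2/5, q = 3/5, r = q/p = 3/2
Gambler's ruin: P(hit 13 before 0 | start at 3) = (1 - r^a)/(1 - r^N)
r^3 = 27/8; r^13 = 1594323/8192
P = (1 - 27/8) / (1 - 1594323/8192) = -19/8 / -1586131/8192 = 19456/1586131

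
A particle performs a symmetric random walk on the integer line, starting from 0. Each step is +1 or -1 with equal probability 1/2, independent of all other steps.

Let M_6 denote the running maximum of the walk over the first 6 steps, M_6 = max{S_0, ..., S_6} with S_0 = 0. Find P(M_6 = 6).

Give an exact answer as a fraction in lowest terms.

Let M_6 = max(S_0,...,S_6). Use the reflection principle: for j ≥ 1, #{paths with M_6 ≥ j} = #{S_6 ≥ j} + #{S_6 ≥ j+1}.
By reflection, #{M_6 ≥ 6} = #{S_6 ≥ 6} + #{S_6 ≥ 7} = 1 + 0 = 1.
#{M_6 ≥ 7} = #{S_6 ≥ 7} + #{S_6 ≥ 8} = 0 + 0 = 0.
#{M_6 = 6} = 1 - 0 = 1.
P(M_6 = 6) = 1/64 = 1/64

Answer: 1/64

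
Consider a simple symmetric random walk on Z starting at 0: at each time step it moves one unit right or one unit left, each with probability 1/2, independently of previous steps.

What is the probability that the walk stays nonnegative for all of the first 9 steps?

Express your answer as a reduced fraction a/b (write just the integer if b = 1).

Answer: 63/256

Derivation:
Let f(t,s) = #length-t paths at position s with S_1..S_t all ≥ 0.
f(t,s) = f(t-1,s-1) + f(t-1,s+1) for s ≥ 0; f(t,s) = 0 for s < 0.
t=0: f(0,0)=1
t=1: f(1,1)=1
t=2: f(2,0)=1 f(2,2)=1
t=3: f(3,1)=2 f(3,3)=1
t=4: f(4,0)=2 f(4,2)=3 f(4,4)=1
t=5: f(5,1)=5 f(5,3)=4 f(5,5)=1
t=6: f(6,0)=5 f(6,2)=9 f(6,4)=5 f(6,6)=1
t=7: f(7,1)=14 f(7,3)=14 f(7,5)=6 f(7,7)=1
t=8: f(8,0)=14 f(8,2)=28 f(8,4)=20 f(8,6)=7 f(8,8)=1
t=9: f(9,1)=42 f(9,3)=48 f(9,5)=27 f(9,7)=8 f(9,9)=1
Σ_s f(9,s) = 126
P = 126/512 = 63/256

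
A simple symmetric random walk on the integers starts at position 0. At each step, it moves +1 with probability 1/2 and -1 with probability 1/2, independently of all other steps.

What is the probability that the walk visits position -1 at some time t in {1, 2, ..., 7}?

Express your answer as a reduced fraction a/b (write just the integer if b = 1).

Count via complement. Let g(t,s) = #length-t paths at position s with S_1..S_t all ≠ -1.
g(t,s) = g(t-1,s-1) + g(t-1,s+1) for s ≠ -1; g(t,-1) = 0.
t=0: g(0,0)=1
t=1: g(1,1)=1
t=2: g(2,0)=1 g(2,2)=1
t=3: g(3,1)=2 g(3,3)=1
t=4: g(4,0)=2 g(4,2)=3 g(4,4)=1
t=5: g(5,1)=5 g(5,3)=4 g(5,5)=1
t=6: g(6,0)=5 g(6,2)=9 g(6,4)=5 g(6,6)=1
t=7: g(7,1)=14 g(7,3)=14 g(7,5)=6 g(7,7)=1
Paths never hitting -1: Σ_s g(7,s) = 35
Paths hitting -1: 2^7 - 35 = 93
P = 93/128 = 93/128

Answer: 93/128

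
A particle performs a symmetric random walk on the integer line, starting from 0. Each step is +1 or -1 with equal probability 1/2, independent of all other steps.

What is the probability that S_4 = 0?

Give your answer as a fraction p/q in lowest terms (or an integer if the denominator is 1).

To return to 0 after 4 steps: need exactly 2 steps of +1 and 2 of -1.
Favorable paths: C(4,2) = 6
Total paths: 2^4 = 16
P = 6/16 = 3/8

Answer: 3/8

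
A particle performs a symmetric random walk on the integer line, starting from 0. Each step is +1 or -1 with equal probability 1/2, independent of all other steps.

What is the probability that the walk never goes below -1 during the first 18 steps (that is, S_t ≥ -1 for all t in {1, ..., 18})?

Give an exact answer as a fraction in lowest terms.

Let f(t,s) = #length-t paths at position s with S_1..S_t all ≥ -1.
f(t,s) = f(t-1,s-1) + f(t-1,s+1) for s ≥ -1; f(t,s) = 0 for s < -1.
t=0: f(0,0)=1
t=1: f(1,-1)=1 f(1,1)=1
t=2: f(2,0)=2 f(2,2)=1
t=3: f(3,-1)=2 f(3,1)=3 f(3,3)=1
t=4: f(4,0)=5 f(4,2)=4 f(4,4)=1
t=5: f(5,-1)=5 f(5,1)=9 f(5,3)=5 f(5,5)=1
t=6: f(6,0)=14 f(6,2)=14 f(6,4)=6 f(6,6)=1
t=7: f(7,-1)=14 f(7,1)=28 f(7,3)=20 f(7,5)=7 f(7,7)=1
t=8: f(8,0)=42 f(8,2)=48 f(8,4)=27 f(8,6)=8 f(8,8)=1
t=9: f(9,-1)=42 f(9,1)=90 f(9,3)=75 f(9,5)=35 f(9,7)=9 f(9,9)=1
t=10: f(10,0)=132 f(10,2)=165 f(10,4)=110 f(10,6)=44 f(10,8)=10 f(10,10)=1
t=11: f(11,-1)=132 f(11,1)=297 f(11,3)=275 f(11,5)=154 f(11,7)=54 f(11,9)=11 f(11,11)=1
t=12: f(12,0)=429 f(12,2)=572 f(12,4)=429 f(12,6)=208 f(12,8)=65 f(12,10)=12 f(12,12)=1
t=13: f(13,-1)=429 f(13,1)=1001 f(13,3)=1001 f(13,5)=637 f(13,7)=273 f(13,9)=77 f(13,11)=13 f(13,13)=1
t=14: f(14,0)=1430 f(14,2)=2002 f(14,4)=1638 f(14,6)=910 f(14,8)=350 f(14,10)=90 f(14,12)=14 f(14,14)=1
t=15: f(15,-1)=1430 f(15,1)=3432 f(15,3)=3640 f(15,5)=2548 f(15,7)=1260 f(15,9)=440 f(15,11)=104 f(15,13)=15 f(15,15)=1
t=16: f(16,0)=4862 f(16,2)=7072 f(16,4)=6188 f(16,6)=3808 f(16,8)=1700 f(16,10)=544 f(16,12)=119 f(16,14)=16 f(16,16)=1
t=17: f(17,-1)=4862 f(17,1)=11934 f(17,3)=13260 f(17,5)=9996 f(17,7)=5508 f(17,9)=2244 f(17,11)=663 f(17,13)=135 f(17,15)=17 f(17,17)=1
t=18: f(18,0)=16796 f(18,2)=25194 f(18,4)=23256 f(18,6)=15504 f(18,8)=7752 f(18,10)=2907 f(18,12)=798 f(18,14)=152 f(18,16)=18 f(18,18)=1
Σ_s f(18,s) = 92378
P = 92378/262144 = 46189/131072

Answer: 46189/131072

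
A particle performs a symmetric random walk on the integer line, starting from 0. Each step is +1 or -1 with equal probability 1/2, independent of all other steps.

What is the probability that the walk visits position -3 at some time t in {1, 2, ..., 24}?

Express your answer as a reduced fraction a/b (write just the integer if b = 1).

Count via complement. Let g(t,s) = #length-t paths at position s with S_1..S_t all ≠ -3.
g(t,s) = g(t-1,s-1) + g(t-1,s+1) for s ≠ -3; g(t,-3) = 0.
t=0: g(0,0)=1
t=1: g(1,-1)=1 g(1,1)=1
t=2: g(2,-2)=1 g(2,0)=2 g(2,2)=1
t=3: g(3,-1)=3 g(3,1)=3 g(3,3)=1
t=4: g(4,-2)=3 g(4,0)=6 g(4,2)=4 g(4,4)=1
t=5: g(5,-1)=9 g(5,1)=10 g(5,3)=5 g(5,5)=1
t=6: g(6,-2)=9 g(6,0)=19 g(6,2)=15 g(6,4)=6 g(6,6)=1
t=7: g(7,-1)=28 g(7,1)=34 g(7,3)=21 g(7,5)=7 g(7,7)=1
t=8: g(8,-2)=28 g(8,0)=62 g(8,2)=55 g(8,4)=28 g(8,6)=8 g(8,8)=1
t=9: g(9,-1)=90 g(9,1)=117 g(9,3)=83 g(9,5)=36 g(9,7)=9 g(9,9)=1
t=10: g(10,-2)=90 g(10,0)=207 g(10,2)=200 g(10,4)=119 g(10,6)=45 g(10,8)=10 g(10,10)=1
t=11: g(11,-1)=297 g(11,1)=407 g(11,3)=319 g(11,5)=164 g(11,7)=55 g(11,9)=11 g(11,11)=1
t=12: g(12,-2)=297 g(12,0)=704 g(12,2)=726 g(12,4)=483 g(12,6)=219 g(12,8)=66 g(12,10)=12 g(12,12)=1
t=13: g(13,-1)=1001 g(13,1)=1430 g(13,3)=1209 g(13,5)=702 g(13,7)=285 g(13,9)=78 g(13,11)=13 g(13,13)=1
t=14: g(14,-2)=1001 g(14,0)=2431 g(14,2)=2639 g(14,4)=1911 g(14,6)=987 g(14,8)=363 g(14,10)=91 g(14,12)=14 g(14,14)=1
t=15: g(15,-1)=3432 g(15,1)=5070 g(15,3)=4550 g(15,5)=2898 g(15,7)=1350 g(15,9)=454 g(15,11)=105 g(15,13)=15 g(15,15)=1
t=16: g(16,-2)=3432 g(16,0)=8502 g(16,2)=9620 g(16,4)=7448 g(16,6)=4248 g(16,8)=1804 g(16,10)=559 g(16,12)=120 g(16,14)=16 g(16,16)=1
t=17: g(17,-1)=11934 g(17,1)=18122 g(17,3)=17068 g(17,5)=11696 g(17,7)=6052 g(17,9)=2363 g(17,11)=679 g(17,13)=136 g(17,15)=17 g(17,17)=1
t=18: g(18,-2)=11934 g(18,0)=30056 g(18,2)=35190 g(18,4)=28764 g(18,6)=17748 g(18,8)=8415 g(18,10)=3042 g(18,12)=815 g(18,14)=153 g(18,16)=18 g(18,18)=1
t=19: g(19,-1)=41990 g(19,1)=65246 g(19,3)=63954 g(19,5)=46512 g(19,7)=26163 g(19,9)=11457 g(19,11)=3857 g(19,13)=968 g(19,15)=171 g(19,17)=19 g(19,19)=1
t=20: g(20,-2)=41990 g(20,0)=107236 g(20,2)=129200 g(20,4)=110466 g(20,6)=72675 g(20,8)=37620 g(20,10)=15314 g(20,12)=4825 g(20,14)=1139 g(20,16)=190 g(20,18)=20 g(20,20)=1
t=21: g(21,-1)=149226 g(21,1)=236436 g(21,3)=239666 g(21,5)=183141 g(21,7)=110295 g(21,9)=52934 g(21,11)=20139 g(21,13)=5964 g(21,15)=1329 g(21,17)=210 g(21,19)=21 g(21,21)=1
t=22: g(22,-2)=149226 g(22,0)=385662 g(22,2)=476102 g(22,4)=422807 g(22,6)=293436 g(22,8)=163229 g(22,10)=73073 g(22,12)=26103 g(22,14)=7293 g(22,16)=1539 g(22,18)=231 g(22,20)=22 g(22,22)=1
t=23: g(23,-1)=534888 g(23,1)=861764 g(23,3)=898909 g(23,5)=716243 g(23,7)=456665 g(23,9)=236302 g(23,11)=99176 g(23,13)=33396 g(23,15)=8832 g(23,17)=1770 g(23,19)=253 g(23,21)=23 g(23,23)=1
t=24: g(24,-2)=534888 g(24,0)=1396652 g(24,2)=1760673 g(24,4)=1615152 g(24,6)=1172908 g(24,8)=692967 g(24,10)=335478 g(24,12)=132572 g(24,14)=42228 g(24,16)=10602 g(24,18)=2023 g(24,20)=276 g(24,22)=24 g(24,24)=1
Paths never hitting -3: Σ_s g(24,s) = 7696444
Paths hitting -3: 2^24 - 7696444 = 9080772
P = 9080772/16777216 = 2270193/4194304

Answer: 2270193/4194304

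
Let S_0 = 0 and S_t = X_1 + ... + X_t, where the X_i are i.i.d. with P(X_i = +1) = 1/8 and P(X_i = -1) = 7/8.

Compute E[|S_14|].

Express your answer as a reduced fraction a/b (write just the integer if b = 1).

Answer: 2886325104831/274877906944

Derivation:
S_14 takes values m ≡ 0 (mod 2) with |m| ≤ 14; P(S_14=m) = C(14,(14+m)/2) · (1/8)^((14+m)/2) · (7/8)^((14-m)/2).
Distribution: P(S=-14)=678223072849/4398046511104, P(S=-12)=678223072849/2199023255552, P(S=-10)=1259557135291/4398046511104, P(S=-8)=179936733613/1099511627776, P(S=-6)=282757724249/4398046511104, P(S=-4)=40393960607/2199023255552, P(S=-2)=17311697403/4398046511104, P(S=0)=353299947/549755813888, P(S=2)=353299947/4398046511104, P(S=4)=16823807/2199023255552, P(S=6)=2403401/4398046511104, P(S=8)=31213/1099511627776, P(S=10)=4459/4398046511104, P(S=12)=49/2199023255552, P(S=14)=1/4398046511104
E[|S_14|] = Σ_m |m|·P(S_14=m) = 2886325104831/274877906944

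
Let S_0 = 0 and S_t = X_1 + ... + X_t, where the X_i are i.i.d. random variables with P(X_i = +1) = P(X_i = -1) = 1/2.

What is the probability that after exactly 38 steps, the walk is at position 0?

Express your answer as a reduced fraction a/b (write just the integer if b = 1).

Answer: 4418157975/34359738368

Derivation:
To return to 0 after 38 steps: need exactly 19 steps of +1 and 19 of -1.
Favorable paths: C(38,19) = 35345263800
Total paths: 2^38 = 274877906944
P = 35345263800/274877906944 = 4418157975/34359738368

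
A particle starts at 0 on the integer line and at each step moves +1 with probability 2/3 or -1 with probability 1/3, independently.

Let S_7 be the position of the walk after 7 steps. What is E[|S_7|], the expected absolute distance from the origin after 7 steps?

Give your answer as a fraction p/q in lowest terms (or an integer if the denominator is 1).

S_7 takes values m ≡ 1 (mod 2) with |m| ≤ 7; P(S_7=m) = C(7,(7+m)/2) · (2/3)^((7+m)/2) · (1/3)^((7-m)/2).
Distribution: P(S=-7)=1/2187, P(S=-5)=14/2187, P(S=-3)=28/729, P(S=-1)=280/2187, P(S=1)=560/2187, P(S=3)=224/729, P(S=5)=448/2187, P(S=7)=128/2187
E[|S_7|] = Σ_m |m|·P(S_7=m) = 2107/729

Answer: 2107/729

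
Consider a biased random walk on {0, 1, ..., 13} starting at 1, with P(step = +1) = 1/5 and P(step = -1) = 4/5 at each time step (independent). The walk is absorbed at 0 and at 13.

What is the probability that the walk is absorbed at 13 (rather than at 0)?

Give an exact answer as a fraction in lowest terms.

Biased walk: p = 1/5, q = 4/5, r = q/p = 4
Gambler's ruin: P(hit 13 before 0 | start at 1) = (1 - r^a)/(1 - r^N)
r^1 = 4; r^13 = 67108864
P = (1 - 4) / (1 - 67108864) = -3 / -67108863 = 1/22369621

Answer: 1/22369621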